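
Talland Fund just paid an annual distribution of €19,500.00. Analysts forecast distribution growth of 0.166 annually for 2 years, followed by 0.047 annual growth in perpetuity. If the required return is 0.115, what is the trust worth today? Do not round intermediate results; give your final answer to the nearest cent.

D_1 = 22737.00000
D_2 = 26511.34200
Terminal value at year 2: TV = D_2×(1+g_2)/(r−g_2) = 27757.37507/0.068 = 408196.69226
P_0 = D_1/(1+r)^1 + D_2/(1+r)^2 + TV/(1+r)^2
    = 20391.92825 + 21324.65322 + 328336.94003 = 370053.52150

€370053.52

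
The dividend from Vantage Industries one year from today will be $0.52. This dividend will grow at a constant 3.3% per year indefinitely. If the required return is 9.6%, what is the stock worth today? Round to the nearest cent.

$8.25

Growing perpetuity: P = D₁ / (r − g) = $0.5200 / (0.096 − 0.033) = $8.25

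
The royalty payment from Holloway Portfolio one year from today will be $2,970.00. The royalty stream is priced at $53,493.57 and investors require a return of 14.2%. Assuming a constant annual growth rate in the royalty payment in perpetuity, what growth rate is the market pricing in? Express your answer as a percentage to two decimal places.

P = D₁/(r−g) ⇒ g = r − D₁/P = 0.142 − $2,970.00/$53,493.57 = 0.086479

8.65%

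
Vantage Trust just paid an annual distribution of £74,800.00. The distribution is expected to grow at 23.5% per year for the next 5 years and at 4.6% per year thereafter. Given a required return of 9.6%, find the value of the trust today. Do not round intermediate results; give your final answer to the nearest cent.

D_1 = 92378.00000
D_2 = 114086.83000
D_3 = 140897.23505
D_4 = 174008.08529
D_5 = 214899.98533
Terminal value at year 5: TV = D_5×(1+g_2)/(r−g_2) = 224785.38465/0.05 = 4495707.69309
P_0 = D_1/(1+r)^1 + D_2/(1+r)^2 + D_3/(1+r)^3 + D_4/(1+r)^4 + D_5/(1+r)^5 + TV/(1+r)^5
    = 84286.49635 + 94976.11587 + 107021.44443 + 120594.41959 + 135888.78485 + 2842793.37911 = 3385560.64021

£3385560.64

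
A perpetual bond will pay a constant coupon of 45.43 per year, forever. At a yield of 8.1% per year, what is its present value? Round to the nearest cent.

Level perpetuity: PV = C / r = 45.43 / 0.081 = 560.86

560.86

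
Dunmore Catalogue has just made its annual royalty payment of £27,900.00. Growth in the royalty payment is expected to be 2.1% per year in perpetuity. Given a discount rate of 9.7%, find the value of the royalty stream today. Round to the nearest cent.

D₁ = D₀ × (1 + g) = £27,900.00 × 1.021 = £28,485.9000
Growing perpetuity: P = D₁ / (r − g) = £28,485.9000 / (0.097 − 0.021) = £374,814.47

£374814.47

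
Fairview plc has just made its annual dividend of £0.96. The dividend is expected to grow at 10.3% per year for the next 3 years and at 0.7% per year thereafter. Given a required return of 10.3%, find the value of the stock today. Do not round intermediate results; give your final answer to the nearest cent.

D_1 = 1.05888
D_2 = 1.16794
D_3 = 1.28824
Terminal value at year 3: TV = D_3×(1+g_2)/(r−g_2) = 1.29726/0.096 = 13.51313
P_0 = D_1/(1+r)^1 + D_2/(1+r)^2 + D_3/(1+r)^3 + TV/(1+r)^3
    = 0.96000 + 0.96000 + 0.96000 + 10.07000 = 12.95000

£12.95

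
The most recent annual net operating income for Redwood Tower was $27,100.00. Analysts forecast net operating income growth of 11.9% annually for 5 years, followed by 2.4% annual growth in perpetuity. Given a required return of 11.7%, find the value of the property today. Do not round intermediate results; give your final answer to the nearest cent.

D_1 = 30324.90000
D_2 = 33933.56310
D_3 = 37971.65711
D_4 = 42490.28430
D_5 = 47546.62814
Terminal value at year 5: TV = D_5×(1+g_2)/(r−g_2) = 48687.74721/0.093 = 523524.16357
P_0 = D_1/(1+r)^1 + D_2/(1+r)^2 + D_3/(1+r)^3 + D_4/(1+r)^4 + D_5/(1+r)^5 + TV/(1+r)^5
    = 27148.52283 + 27197.13254 + 27245.82928 + 27294.61322 + 27343.48451 + 301072.34555 = 437301.92794

$437301.93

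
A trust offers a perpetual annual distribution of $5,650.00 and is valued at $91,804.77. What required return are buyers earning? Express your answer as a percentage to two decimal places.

6.15%

P = C/r ⇒ r = C/P = $5,650.00/$91,804.77 = 0.061544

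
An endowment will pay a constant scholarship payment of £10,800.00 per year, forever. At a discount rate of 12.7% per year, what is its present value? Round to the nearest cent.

£85039.37

Level perpetuity: PV = C / r = £10,800.00 / 0.127 = £85,039.37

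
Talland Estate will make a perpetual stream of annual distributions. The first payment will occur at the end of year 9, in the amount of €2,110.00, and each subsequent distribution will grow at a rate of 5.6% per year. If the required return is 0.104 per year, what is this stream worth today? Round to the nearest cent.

€19919.97

Value at end of year 8: C₁ / (r − g) = €2,110.00 / (0.104 − 0.056) = €43,958.3333
Discount to today: PV = €43,958.3333 / (1 + 0.104)^8 = €43,958.3333 / 2.206747 = €19,919.97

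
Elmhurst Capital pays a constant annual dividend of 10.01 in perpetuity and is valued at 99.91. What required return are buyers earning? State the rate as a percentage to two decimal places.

P = C/r ⇒ r = C/P = 10.01/99.91 = 0.100190

10.02%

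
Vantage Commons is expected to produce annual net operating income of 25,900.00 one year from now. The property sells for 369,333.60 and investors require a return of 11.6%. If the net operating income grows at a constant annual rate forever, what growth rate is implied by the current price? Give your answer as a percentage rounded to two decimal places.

P = D₁/(r−g) ⇒ g = r − D₁/P = 0.116 − 25,900.00/369,333.60 = 0.045874

4.59%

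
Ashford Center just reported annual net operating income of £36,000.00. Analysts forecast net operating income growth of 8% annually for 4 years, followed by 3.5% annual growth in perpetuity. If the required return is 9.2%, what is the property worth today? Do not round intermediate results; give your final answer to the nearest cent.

£765508.20

D_1 = 38880.00000
D_2 = 41990.40000
D_3 = 45349.63200
D_4 = 48977.60256
Terminal value at year 4: TV = D_4×(1+g_2)/(r−g_2) = 50691.81865/0.057 = 889330.15175
P_0 = D_1/(1+r)^1 + D_2/(1+r)^2 + D_3/(1+r)^3 + D_4/(1+r)^4 + TV/(1+r)^4
    = 35604.39560 + 35213.13851 + 34826.18094 + 34443.47566 + 625421.00538 = 765508.19610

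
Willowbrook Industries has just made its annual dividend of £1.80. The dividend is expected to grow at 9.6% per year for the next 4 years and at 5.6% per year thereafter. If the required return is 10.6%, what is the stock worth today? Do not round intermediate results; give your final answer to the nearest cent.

£43.70

D_1 = 1.97280
D_2 = 2.16219
D_3 = 2.36976
D_4 = 2.59726
Terminal value at year 4: TV = D_4×(1+g_2)/(r−g_2) = 2.74270/0.05 = 54.85404
P_0 = D_1/(1+r)^1 + D_2/(1+r)^2 + D_3/(1+r)^3 + D_4/(1+r)^4 + TV/(1+r)^4
    = 1.78373 + 1.76760 + 1.75162 + 1.73578 + 36.65963 = 43.69835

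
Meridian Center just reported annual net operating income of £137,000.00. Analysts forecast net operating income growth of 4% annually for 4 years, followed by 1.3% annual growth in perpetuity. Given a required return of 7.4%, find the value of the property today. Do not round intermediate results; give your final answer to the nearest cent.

D_1 = 142480.00000
D_2 = 148179.20000
D_3 = 154106.36800
D_4 = 160270.62272
Terminal value at year 4: TV = D_4×(1+g_2)/(r−g_2) = 162354.14082/0.061 = 2661543.29206
P_0 = D_1/(1+r)^1 + D_2/(1+r)^2 + D_3/(1+r)^3 + D_4/(1+r)^4 + TV/(1+r)^4
    = 132662.94227 + 128463.18432 + 124396.37961 + 120458.31917 + 2000397.98885 = 2506378.81422

£2506378.81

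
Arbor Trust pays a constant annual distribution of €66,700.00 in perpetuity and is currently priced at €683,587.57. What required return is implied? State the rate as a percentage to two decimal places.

P = C/r ⇒ r = C/P = €66,700.00/€683,587.57 = 0.097573

9.76%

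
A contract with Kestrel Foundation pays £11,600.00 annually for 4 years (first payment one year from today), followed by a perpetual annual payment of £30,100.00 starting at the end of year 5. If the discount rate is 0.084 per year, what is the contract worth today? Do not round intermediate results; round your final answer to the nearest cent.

£297600.61

PV of 4-year annuity: £11,600.00 × [1 − (1+0.084)^−4] / 0.084 = 38081.05907
Perpetuity value at year 4: £30,100.00 / 0.084 = 358333.33333
PV of perpetuity: 358333.33333 / (1+0.084)^4 = 259519.55074
Total PV = 38081.05907 + 259519.55074 = 297600.60982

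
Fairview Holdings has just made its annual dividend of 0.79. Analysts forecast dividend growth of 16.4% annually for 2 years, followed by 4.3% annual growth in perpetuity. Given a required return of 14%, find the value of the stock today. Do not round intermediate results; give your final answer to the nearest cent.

10.49

D_1 = 0.91956
D_2 = 1.07037
Terminal value at year 2: TV = D_2×(1+g_2)/(r−g_2) = 1.11639/0.097 = 11.50921
P_0 = D_1/(1+r)^1 + D_2/(1+r)^2 + TV/(1+r)^2
    = 0.80663 + 0.82361 + 8.85597 = 10.48621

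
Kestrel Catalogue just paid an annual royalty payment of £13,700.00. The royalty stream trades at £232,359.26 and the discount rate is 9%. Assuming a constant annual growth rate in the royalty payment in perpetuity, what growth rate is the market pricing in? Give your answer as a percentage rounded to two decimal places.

P = D₀(1+g)/(r−g) ⇒ P(r−g) = D₀(1+g) ⇒ g(P+D₀) = P·r − D₀
g = (P·r − D₀)/(P + D₀) = (£232,359.26×0.09 − £13,700.00) / (£232,359.26 + £13,700.00) = 0.029311

2.93%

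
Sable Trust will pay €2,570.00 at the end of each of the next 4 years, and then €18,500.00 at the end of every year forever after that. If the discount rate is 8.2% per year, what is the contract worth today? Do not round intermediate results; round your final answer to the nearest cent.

€173081.61

PV of 4-year annuity: €2,570.00 × [1 − (1+0.082)^−4] / 0.082 = 8474.40886
Perpetuity value at year 4: €18,500.00 / 0.082 = 225609.75610
PV of perpetuity: 225609.75610 / (1+0.082)^4 = 164607.20204
Total PV = 8474.40886 + 164607.20204 = 173081.61090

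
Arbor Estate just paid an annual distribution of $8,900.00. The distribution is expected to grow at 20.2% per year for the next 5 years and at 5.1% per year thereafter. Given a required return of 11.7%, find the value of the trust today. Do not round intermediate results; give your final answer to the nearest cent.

$260255.92

D_1 = 10697.80000
D_2 = 12858.75560
D_3 = 15456.22423
D_4 = 18578.38153
D_5 = 22331.21459
Terminal value at year 5: TV = D_5×(1+g_2)/(r−g_2) = 23470.10654/0.066 = 355607.67482
P_0 = D_1/(1+r)^1 + D_2/(1+r)^2 + D_3/(1+r)^3 + D_4/(1+r)^4 + D_5/(1+r)^5 + TV/(1+r)^5
    = 9577.26052 + 10306.05832 + 11090.31522 + 11934.25147 + 12842.40848 + 204505.62592 = 260255.91993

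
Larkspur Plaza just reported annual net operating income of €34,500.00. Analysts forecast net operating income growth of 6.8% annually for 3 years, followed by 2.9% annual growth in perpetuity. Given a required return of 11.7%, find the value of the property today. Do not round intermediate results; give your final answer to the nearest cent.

D_1 = 36846.00000
D_2 = 39351.52800
D_3 = 42027.43190
Terminal value at year 3: TV = D_3×(1+g_2)/(r−g_2) = 43246.22743/0.088 = 491434.40260
P_0 = D_1/(1+r)^1 + D_2/(1+r)^2 + D_3/(1+r)^3 + TV/(1+r)^3
    = 32986.57117 + 31539.53269 + 30155.97217 + 352619.26546 = 447301.34148

€447301.34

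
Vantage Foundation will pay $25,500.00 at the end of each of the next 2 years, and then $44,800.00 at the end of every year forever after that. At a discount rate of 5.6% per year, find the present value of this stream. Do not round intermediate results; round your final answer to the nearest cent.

PV of 2-year annuity: $25,500.00 × [1 − (1+0.056)^−2] / 0.056 = 47014.89325
Perpetuity value at year 2: $44,800.00 / 0.056 = 800000.00000
PV of perpetuity: 800000.00000 / (1+0.056)^2 = 717401.28558
Total PV = 47014.89325 + 717401.28558 = 764416.17883

$764416.18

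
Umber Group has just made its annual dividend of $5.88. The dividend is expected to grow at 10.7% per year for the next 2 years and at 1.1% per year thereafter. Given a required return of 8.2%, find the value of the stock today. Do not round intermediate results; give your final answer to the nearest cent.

D_1 = 6.50916
D_2 = 7.20564
Terminal value at year 2: TV = D_2×(1+g_2)/(r−g_2) = 7.28490/0.071 = 102.60426
P_0 = D_1/(1+r)^1 + D_2/(1+r)^2 + TV/(1+r)^2
    = 6.01586 + 6.15486 + 87.64171 = 99.81243

$99.81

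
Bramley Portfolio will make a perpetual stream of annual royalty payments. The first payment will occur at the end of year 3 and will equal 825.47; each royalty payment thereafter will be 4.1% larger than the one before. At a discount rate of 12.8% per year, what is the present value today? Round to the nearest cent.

Value at end of year 2: C₁ / (r − g) = 825.47 / (0.128 − 0.041) = 9,488.1609
Discount to today: PV = 9,488.1609 / (1 + 0.128)^2 = 9,488.1609 / 1.272384 = 7,456.99

7456.99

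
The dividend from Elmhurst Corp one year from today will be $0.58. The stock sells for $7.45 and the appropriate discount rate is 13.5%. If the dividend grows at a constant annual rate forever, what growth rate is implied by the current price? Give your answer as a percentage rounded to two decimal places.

P = D₁/(r−g) ⇒ g = r − D₁/P = 0.135 − $0.58/$7.45 = 0.057148

5.71%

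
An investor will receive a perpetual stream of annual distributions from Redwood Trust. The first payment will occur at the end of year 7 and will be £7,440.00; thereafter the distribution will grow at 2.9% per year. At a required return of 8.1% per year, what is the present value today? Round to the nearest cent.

Value at end of year 6: C₁ / (r − g) = £7,440.00 / (0.081 − 0.029) = £143,076.9231
Discount to today: PV = £143,076.9231 / (1 + 0.081)^6 = £143,076.9231 / 1.595711 = £89,663.45

£89663.45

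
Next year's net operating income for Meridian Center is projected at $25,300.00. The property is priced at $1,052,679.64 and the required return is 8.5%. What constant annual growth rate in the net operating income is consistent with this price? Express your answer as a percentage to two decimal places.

6.10%

P = D₁/(r−g) ⇒ g = r − D₁/P = 0.085 − $25,300.00/$1,052,679.64 = 0.060966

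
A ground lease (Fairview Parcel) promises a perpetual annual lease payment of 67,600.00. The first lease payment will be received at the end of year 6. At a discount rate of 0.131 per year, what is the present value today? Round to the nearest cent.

278844.69

Value at end of year 5: C / r = 67,600.00 / 0.131 = 516,030.5344
Discount to today: PV = 516,030.5344 / (1 + 0.131)^5 = 516,030.5344 / 1.850602 = 278,844.69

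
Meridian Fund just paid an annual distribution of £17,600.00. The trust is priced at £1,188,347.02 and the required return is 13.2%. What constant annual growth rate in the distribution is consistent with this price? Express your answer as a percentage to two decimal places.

11.55%

P = D₀(1+g)/(r−g) ⇒ P(r−g) = D₀(1+g) ⇒ g(P+D₀) = P·r − D₀
g = (P·r − D₀)/(P + D₀) = (£1,188,347.02×0.132 − £17,600.00) / (£1,188,347.02 + £17,600.00) = 0.115479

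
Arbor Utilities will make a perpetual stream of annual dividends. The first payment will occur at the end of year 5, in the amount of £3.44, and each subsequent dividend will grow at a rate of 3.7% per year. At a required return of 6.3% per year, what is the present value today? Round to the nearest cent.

Value at end of year 4: C₁ / (r − g) = £3.44 / (0.063 − 0.037) = £132.3077
Discount to today: PV = £132.3077 / (1 + 0.063)^4 = £132.3077 / 1.276830 = £103.62

£103.62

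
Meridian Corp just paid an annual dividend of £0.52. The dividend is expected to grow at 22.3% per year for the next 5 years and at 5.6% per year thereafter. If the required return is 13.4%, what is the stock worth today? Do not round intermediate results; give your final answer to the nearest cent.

£13.55

D_1 = 0.63596
D_2 = 0.77778
D_3 = 0.95122
D_4 = 1.16335
D_5 = 1.42277
Terminal value at year 5: TV = D_5×(1+g_2)/(r−g_2) = 1.50245/0.078 = 19.26216
P_0 = D_1/(1+r)^1 + D_2/(1+r)^2 + D_3/(1+r)^3 + D_4/(1+r)^4 + D_5/(1+r)^5 + TV/(1+r)^5
    = 0.56081 + 0.60483 + 0.65229 + 0.70349 + 0.75870 + 10.27164 = 13.55176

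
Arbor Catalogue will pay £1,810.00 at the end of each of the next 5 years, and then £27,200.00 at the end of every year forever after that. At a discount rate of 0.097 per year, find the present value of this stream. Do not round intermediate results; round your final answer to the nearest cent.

PV of 5-year annuity: £1,810.00 × [1 − (1+0.097)^−5] / 0.097 = 6914.23449
Perpetuity value at year 5: £27,200.00 / 0.097 = 280412.37113
PV of perpetuity: 280412.37113 / (1+0.097)^5 = 176507.85283
Total PV = 6914.23449 + 176507.85283 = 183422.08732

£183422.09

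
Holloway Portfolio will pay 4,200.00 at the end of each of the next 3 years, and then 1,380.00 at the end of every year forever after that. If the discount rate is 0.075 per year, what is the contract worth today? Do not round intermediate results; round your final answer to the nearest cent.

25733.48

PV of 3-year annuity: 4,200.00 × [1 − (1+0.075)^−3] / 0.075 = 10922.20811
Perpetuity value at year 3: 1,380.00 / 0.075 = 18400.00000
PV of perpetuity: 18400.00000 / (1+0.075)^3 = 14811.27448
Total PV = 10922.20811 + 14811.27448 = 25733.48259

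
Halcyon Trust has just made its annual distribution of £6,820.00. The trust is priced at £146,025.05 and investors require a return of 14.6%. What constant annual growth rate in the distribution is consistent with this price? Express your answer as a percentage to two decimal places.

P = D₀(1+g)/(r−g) ⇒ P(r−g) = D₀(1+g) ⇒ g(P+D₀) = P·r − D₀
g = (P·r − D₀)/(P + D₀) = (£146,025.05×0.146 − £6,820.00) / (£146,025.05 + £6,820.00) = 0.094865

9.49%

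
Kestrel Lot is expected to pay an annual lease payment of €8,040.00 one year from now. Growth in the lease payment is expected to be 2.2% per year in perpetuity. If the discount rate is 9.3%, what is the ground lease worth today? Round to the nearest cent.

Growing perpetuity: P = D₁ / (r − g) = €8,040.0000 / (0.093 − 0.022) = €113,239.44

€113239.44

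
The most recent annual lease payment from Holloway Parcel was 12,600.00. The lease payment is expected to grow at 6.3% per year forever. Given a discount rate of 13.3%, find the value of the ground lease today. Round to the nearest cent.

191340.00

D₁ = D₀ × (1 + g) = 12,600.00 × 1.063 = 13,393.8000
Growing perpetuity: P = D₁ / (r − g) = 13,393.8000 / (0.133 − 0.063) = 191,340.00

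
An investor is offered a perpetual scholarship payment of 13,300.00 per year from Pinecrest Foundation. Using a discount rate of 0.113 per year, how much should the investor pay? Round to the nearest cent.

Level perpetuity: PV = C / r = 13,300.00 / 0.113 = 117,699.12

117699.12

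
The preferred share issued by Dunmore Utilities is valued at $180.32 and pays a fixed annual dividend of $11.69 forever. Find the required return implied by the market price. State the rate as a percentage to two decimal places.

P = C/r ⇒ r = C/P = $11.69/$180.32 = 0.064829

6.48%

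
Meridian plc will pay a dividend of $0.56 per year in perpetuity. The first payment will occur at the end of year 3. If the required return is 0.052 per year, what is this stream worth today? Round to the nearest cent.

Value at end of year 2: C / r = $0.56 / 0.052 = $10.7692
Discount to today: PV = $10.7692 / (1 + 0.052)^2 = $10.7692 / 1.106704 = $9.73

$9.73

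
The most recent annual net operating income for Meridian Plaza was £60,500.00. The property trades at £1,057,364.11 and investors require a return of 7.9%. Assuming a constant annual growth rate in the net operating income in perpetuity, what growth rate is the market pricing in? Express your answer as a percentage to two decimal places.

P = D₀(1+g)/(r−g) ⇒ P(r−g) = D₀(1+g) ⇒ g(P+D₀) = P·r − D₀
g = (P·r − D₀)/(P + D₀) = (£1,057,364.11×0.079 − £60,500.00) / (£1,057,364.11 + £60,500.00) = 0.020603

2.06%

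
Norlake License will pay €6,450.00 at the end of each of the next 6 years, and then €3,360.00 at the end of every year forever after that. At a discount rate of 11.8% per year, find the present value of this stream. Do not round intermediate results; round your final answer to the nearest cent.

€41251.11

PV of 6-year annuity: €6,450.00 × [1 − (1+0.118)^−6] / 0.118 = 26669.47092
Perpetuity value at year 6: €3,360.00 / 0.118 = 28474.57627
PV of perpetuity: 28474.57627 / (1+0.118)^6 = 14581.64258
Total PV = 26669.47092 + 14581.64258 = 41251.11350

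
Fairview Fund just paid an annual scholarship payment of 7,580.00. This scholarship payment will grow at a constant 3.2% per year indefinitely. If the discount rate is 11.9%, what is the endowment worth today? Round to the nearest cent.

D₁ = D₀ × (1 + g) = 7,580.00 × 1.032 = 7,822.5600
Growing perpetuity: P = D₁ / (r − g) = 7,822.5600 / (0.119 − 0.032) = 89,914.48

89914.48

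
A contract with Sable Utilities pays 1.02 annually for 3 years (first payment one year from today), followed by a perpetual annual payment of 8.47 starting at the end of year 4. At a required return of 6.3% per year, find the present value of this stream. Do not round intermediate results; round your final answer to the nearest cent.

PV of 3-year annuity: 1.02 × [1 − (1+0.063)^−3] / 0.063 = 2.71141
Perpetuity value at year 3: 8.47 / 0.063 = 134.44444
PV of perpetuity: 134.44444 / (1+0.063)^3 = 111.92911
Total PV = 2.71141 + 111.92911 = 114.64052

114.64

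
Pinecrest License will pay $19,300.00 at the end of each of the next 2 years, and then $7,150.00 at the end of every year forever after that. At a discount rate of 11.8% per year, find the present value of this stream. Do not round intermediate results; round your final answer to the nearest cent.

$81181.43

PV of 2-year annuity: $19,300.00 × [1 − (1+0.118)^−2] / 0.118 = 32703.90840
Perpetuity value at year 2: $7,150.00 / 0.118 = 60593.22034
PV of perpetuity: 60593.22034 / (1+0.118)^2 = 48477.52370
Total PV = 32703.90840 + 48477.52370 = 81181.43210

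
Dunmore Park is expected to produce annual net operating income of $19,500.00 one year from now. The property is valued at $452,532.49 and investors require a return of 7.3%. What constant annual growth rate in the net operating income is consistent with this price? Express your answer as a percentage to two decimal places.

2.99%

P = D₁/(r−g) ⇒ g = r − D₁/P = 0.073 − $19,500.00/$452,532.49 = 0.029909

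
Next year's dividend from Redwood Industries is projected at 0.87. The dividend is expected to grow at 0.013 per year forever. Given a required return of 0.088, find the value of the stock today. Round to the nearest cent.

Growing perpetuity: P = D₁ / (r − g) = 0.8700 / (0.088 − 0.013) = 11.60

11.60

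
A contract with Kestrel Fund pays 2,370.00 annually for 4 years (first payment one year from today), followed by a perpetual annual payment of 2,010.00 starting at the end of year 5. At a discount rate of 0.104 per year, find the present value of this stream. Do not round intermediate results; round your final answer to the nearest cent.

20458.26

PV of 4-year annuity: 2,370.00 × [1 − (1+0.104)^−4] / 0.104 = 7447.98986
Perpetuity value at year 4: 2,010.00 / 0.104 = 19326.92308
PV of perpetuity: 19326.92308 / (1+0.104)^4 = 13010.27345
Total PV = 7447.98986 + 13010.27345 = 20458.26331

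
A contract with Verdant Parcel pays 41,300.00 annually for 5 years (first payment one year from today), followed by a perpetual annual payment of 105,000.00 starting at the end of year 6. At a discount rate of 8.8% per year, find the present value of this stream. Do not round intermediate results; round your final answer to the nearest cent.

944119.90

PV of 5-year annuity: 41,300.00 × [1 − (1+0.088)^−5] / 0.088 = 161479.70414
Perpetuity value at year 5: 105,000.00 / 0.088 = 1193181.81818
PV of perpetuity: 1193181.81818 / (1+0.088)^5 = 782640.19749
Total PV = 161479.70414 + 782640.19749 = 944119.90163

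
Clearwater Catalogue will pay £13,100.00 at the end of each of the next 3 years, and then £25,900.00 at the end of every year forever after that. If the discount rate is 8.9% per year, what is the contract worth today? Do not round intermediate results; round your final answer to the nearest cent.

PV of 3-year annuity: £13,100.00 × [1 − (1+0.089)^−3] / 0.089 = 33219.14761
Perpetuity value at year 3: £25,900.00 / 0.089 = 291011.23596
PV of perpetuity: 291011.23596 / (1+0.089)^3 = 225333.68457
Total PV = 33219.14761 + 225333.68457 = 258552.83218

£258552.83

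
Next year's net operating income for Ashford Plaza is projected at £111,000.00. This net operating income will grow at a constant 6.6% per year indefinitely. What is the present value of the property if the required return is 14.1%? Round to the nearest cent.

Growing perpetuity: P = D₁ / (r − g) = £111,000.0000 / (0.141 − 0.066) = £1,480,000.00

£1480000.00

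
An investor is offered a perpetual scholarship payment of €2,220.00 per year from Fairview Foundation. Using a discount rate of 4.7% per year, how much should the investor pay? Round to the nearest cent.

€47234.04

Level perpetuity: PV = C / r = €2,220.00 / 0.047 = €47,234.04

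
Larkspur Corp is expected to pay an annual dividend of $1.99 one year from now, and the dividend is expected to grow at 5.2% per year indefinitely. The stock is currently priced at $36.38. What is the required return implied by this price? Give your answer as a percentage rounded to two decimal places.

10.67%

P = D₁/(r − g) ⇒ r = D₁/P + g = $1.9900/$36.38 + 0.052 = 0.054700 + 0.052 = 0.106700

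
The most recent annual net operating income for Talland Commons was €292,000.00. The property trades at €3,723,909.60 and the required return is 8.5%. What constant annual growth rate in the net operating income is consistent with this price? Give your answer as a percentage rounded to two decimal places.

P = D₀(1+g)/(r−g) ⇒ P(r−g) = D₀(1+g) ⇒ g(P+D₀) = P·r − D₀
g = (P·r − D₀)/(P + D₀) = (€3,723,909.60×0.085 − €292,000.00) / (€3,723,909.60 + €292,000.00) = 0.006109

0.61%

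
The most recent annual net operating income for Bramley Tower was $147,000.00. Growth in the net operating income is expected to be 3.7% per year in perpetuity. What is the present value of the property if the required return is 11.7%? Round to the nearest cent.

D₁ = D₀ × (1 + g) = $147,000.00 × 1.037 = $152,439.0000
Growing perpetuity: P = D₁ / (r − g) = $152,439.0000 / (0.117 − 0.037) = $1,905,487.50

$1905487.50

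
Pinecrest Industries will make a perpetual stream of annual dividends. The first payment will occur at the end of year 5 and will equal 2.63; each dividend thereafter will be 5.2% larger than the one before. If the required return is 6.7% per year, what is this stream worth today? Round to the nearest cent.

Value at end of year 4: C₁ / (r − g) = 2.63 / (0.067 − 0.052) = 175.3333
Discount to today: PV = 175.3333 / (1 + 0.067)^4 = 175.3333 / 1.296157 = 135.27

135.27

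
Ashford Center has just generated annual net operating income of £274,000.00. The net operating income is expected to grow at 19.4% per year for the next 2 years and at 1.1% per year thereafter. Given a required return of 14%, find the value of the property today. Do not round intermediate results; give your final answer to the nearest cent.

D_1 = 327156.00000
D_2 = 390624.26400
Terminal value at year 2: TV = D_2×(1+g_2)/(r−g_2) = 394921.13090/0.129 = 3061404.11553
P_0 = D_1/(1+r)^1 + D_2/(1+r)^2 + TV/(1+r)^2
    = 286978.94737 + 300572.68698 + 2355651.05843 = 2943202.69278

£2943202.69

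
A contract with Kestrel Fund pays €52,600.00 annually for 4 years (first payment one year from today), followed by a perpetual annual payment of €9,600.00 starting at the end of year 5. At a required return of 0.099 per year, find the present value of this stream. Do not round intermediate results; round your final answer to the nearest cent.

PV of 4-year annuity: €52,600.00 × [1 − (1+0.099)^−4] / 0.099 = 167096.49442
Perpetuity value at year 4: €9,600.00 / 0.099 = 96969.69697
PV of perpetuity: 96969.69697 / (1+0.099)^4 = 66472.99837
Total PV = 167096.49442 + 66472.99837 = 233569.49279

€233569.49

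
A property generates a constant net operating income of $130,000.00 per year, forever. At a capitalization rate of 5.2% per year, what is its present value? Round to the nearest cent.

Level perpetuity: PV = C / r = $130,000.00 / 0.052 = $2,500,000.00

$2500000.00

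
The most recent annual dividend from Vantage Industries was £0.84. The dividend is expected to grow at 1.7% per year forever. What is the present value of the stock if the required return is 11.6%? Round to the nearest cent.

D₁ = D₀ × (1 + g) = £0.84 × 1.017 = £0.8543
Growing perpetuity: P = D₁ / (r − g) = £0.8543 / (0.116 − 0.017) = £8.63

£8.63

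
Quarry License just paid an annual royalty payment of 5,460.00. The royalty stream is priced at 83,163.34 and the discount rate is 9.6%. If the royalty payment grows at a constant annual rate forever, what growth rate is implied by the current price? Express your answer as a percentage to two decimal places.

2.85%

P = D₀(1+g)/(r−g) ⇒ P(r−g) = D₀(1+g) ⇒ g(P+D₀) = P·r − D₀
g = (P·r − D₀)/(P + D₀) = (83,163.34×0.096 − 5,460.00) / (83,163.34 + 5,460.00) = 0.028476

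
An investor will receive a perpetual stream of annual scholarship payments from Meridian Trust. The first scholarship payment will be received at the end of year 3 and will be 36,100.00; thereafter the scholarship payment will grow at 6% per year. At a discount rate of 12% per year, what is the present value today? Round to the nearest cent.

Value at end of year 2: C₁ / (r − g) = 36,100.00 / (0.12 − 0.06) = 601,666.6667
Discount to today: PV = 601,666.6667 / (1 + 0.12)^2 = 601,666.6667 / 1.254400 = 479,644.98

479644.98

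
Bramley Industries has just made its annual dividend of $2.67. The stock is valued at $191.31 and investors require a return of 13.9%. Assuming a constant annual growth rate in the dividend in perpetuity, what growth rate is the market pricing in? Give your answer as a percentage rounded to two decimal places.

P = D₀(1+g)/(r−g) ⇒ P(r−g) = D₀(1+g) ⇒ g(P+D₀) = P·r − D₀
g = (P·r − D₀)/(P + D₀) = ($191.31×0.139 − $2.67) / ($191.31 + $2.67) = 0.123322

12.33%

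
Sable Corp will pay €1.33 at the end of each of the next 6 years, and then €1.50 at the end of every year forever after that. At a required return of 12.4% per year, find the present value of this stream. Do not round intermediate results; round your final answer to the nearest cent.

€11.41

PV of 6-year annuity: €1.33 × [1 − (1+0.124)^−6] / 0.124 = 5.40678
Perpetuity value at year 6: €1.50 / 0.124 = 12.09677
PV of perpetuity: 12.09677 / (1+0.124)^6 = 5.99890
Total PV = 5.40678 + 5.99890 = 11.40568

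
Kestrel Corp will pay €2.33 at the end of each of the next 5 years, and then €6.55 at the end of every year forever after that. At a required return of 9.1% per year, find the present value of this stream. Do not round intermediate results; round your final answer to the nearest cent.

PV of 5-year annuity: €2.33 × [1 − (1+0.091)^−5] / 0.091 = 9.03942
Perpetuity value at year 5: €6.55 / 0.091 = 71.97802
PV of perpetuity: 71.97802 / (1+0.091)^5 = 46.56677
Total PV = 9.03942 + 46.56677 = 55.60620

€55.61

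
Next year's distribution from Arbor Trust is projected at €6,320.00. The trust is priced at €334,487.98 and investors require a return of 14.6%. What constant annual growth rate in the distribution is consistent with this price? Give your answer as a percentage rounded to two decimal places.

P = D₁/(r−g) ⇒ g = r − D₁/P = 0.146 − €6,320.00/€334,487.98 = 0.127105

12.71%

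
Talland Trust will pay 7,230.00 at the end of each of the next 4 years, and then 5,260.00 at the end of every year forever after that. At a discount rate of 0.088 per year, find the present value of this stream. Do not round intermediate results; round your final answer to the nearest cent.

66183.09

PV of 4-year annuity: 7,230.00 × [1 − (1+0.088)^−4] / 0.088 = 23526.37065
Perpetuity value at year 4: 5,260.00 / 0.088 = 59772.72727
PV of perpetuity: 59772.72727 / (1+0.088)^4 = 42656.72318
Total PV = 23526.37065 + 42656.72318 = 66183.09383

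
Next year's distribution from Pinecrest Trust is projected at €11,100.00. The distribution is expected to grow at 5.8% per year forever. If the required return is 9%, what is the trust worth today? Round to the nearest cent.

€346875.00

Growing perpetuity: P = D₁ / (r − g) = €11,100.0000 / (0.09 − 0.058) = €346,875.00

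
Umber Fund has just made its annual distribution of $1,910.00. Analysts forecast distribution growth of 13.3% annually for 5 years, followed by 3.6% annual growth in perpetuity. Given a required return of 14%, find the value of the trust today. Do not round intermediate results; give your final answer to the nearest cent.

$27825.03

D_1 = 2164.03000
D_2 = 2451.84599
D_3 = 2777.94151
D_4 = 3147.40773
D_5 = 3566.01295
Terminal value at year 5: TV = D_5×(1+g_2)/(r−g_2) = 3694.38942/0.104 = 35522.97520
P_0 = D_1/(1+r)^1 + D_2/(1+r)^2 + D_3/(1+r)^3 + D_4/(1+r)^4 + D_5/(1+r)^5 + TV/(1+r)^5
    = 1898.27193 + 1886.61587 + 1875.03139 + 1863.51804 + 1852.07539 + 18449.52019 = 27825.03281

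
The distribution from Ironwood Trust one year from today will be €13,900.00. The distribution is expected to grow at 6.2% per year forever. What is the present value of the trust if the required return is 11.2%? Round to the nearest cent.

€278000.00

Growing perpetuity: P = D₁ / (r − g) = €13,900.0000 / (0.112 − 0.062) = €278,000.00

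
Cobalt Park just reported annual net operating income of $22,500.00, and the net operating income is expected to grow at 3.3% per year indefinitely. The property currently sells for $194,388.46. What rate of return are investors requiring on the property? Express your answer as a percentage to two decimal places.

15.26%

D₁ = $22,500.00 × 1.033 = $23,242.5000
P = D₁/(r − g) ⇒ r = D₁/P + g = $23,242.5000/$194,388.46 + 0.033 = 0.119567 + 0.033 = 0.152567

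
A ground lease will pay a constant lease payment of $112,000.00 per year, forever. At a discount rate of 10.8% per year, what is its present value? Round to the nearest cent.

$1037037.04

Level perpetuity: PV = C / r = $112,000.00 / 0.108 = $1,037,037.04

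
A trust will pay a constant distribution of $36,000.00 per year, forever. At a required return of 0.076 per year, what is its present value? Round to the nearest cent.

Level perpetuity: PV = C / r = $36,000.00 / 0.076 = $473,684.21

$473684.21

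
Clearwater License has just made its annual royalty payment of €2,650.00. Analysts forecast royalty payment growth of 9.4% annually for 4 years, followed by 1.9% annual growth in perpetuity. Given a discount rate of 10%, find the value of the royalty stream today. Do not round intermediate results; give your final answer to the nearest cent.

€43072.46

D_1 = 2899.10000
D_2 = 3171.61540
D_3 = 3469.74725
D_4 = 3795.90349
Terminal value at year 4: TV = D_4×(1+g_2)/(r−g_2) = 3868.02566/0.081 = 47753.40315
P_0 = D_1/(1+r)^1 + D_2/(1+r)^2 + D_3/(1+r)^3 + D_4/(1+r)^4 + TV/(1+r)^4
    = 2635.54545 + 2621.16975 + 2606.87246 + 2592.65316 + 32616.21689 = 43072.45772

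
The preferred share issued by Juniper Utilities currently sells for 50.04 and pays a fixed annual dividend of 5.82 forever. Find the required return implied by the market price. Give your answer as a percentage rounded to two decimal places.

P = C/r ⇒ r = C/P = 5.82/50.04 = 0.116307

11.63%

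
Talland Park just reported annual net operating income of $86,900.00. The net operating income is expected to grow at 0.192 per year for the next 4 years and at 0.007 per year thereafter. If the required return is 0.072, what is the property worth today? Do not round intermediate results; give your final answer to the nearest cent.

$2514466.06

D_1 = 103584.80000
D_2 = 123473.08160
D_3 = 147179.91327
D_4 = 175438.45661
Terminal value at year 4: TV = D_4×(1+g_2)/(r−g_2) = 176666.52581/0.065 = 2717946.55094
P_0 = D_1/(1+r)^1 + D_2/(1+r)^2 + D_3/(1+r)^3 + D_4/(1+r)^4 + TV/(1+r)^4
    = 96627.61194 + 107444.13566 + 119471.46428 + 132845.13566 + 2058077.71706 = 2514466.06461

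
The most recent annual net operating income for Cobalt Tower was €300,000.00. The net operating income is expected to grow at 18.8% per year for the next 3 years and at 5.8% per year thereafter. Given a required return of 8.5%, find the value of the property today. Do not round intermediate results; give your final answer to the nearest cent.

€16513273.16

D_1 = 356400.00000
D_2 = 423403.20000
D_3 = 503003.00160
Terminal value at year 3: TV = D_3×(1+g_2)/(r−g_2) = 532177.17569/0.027 = 19710265.76640
P_0 = D_1/(1+r)^1 + D_2/(1+r)^2 + D_3/(1+r)^3 + TV/(1+r)^3
    = 328479.26267 + 359662.08669 + 393805.12349 + 15431326.69074 = 16513273.16358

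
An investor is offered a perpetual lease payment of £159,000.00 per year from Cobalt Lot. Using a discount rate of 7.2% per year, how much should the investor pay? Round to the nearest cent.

Level perpetuity: PV = C / r = £159,000.00 / 0.072 = £2,208,333.33

£2208333.33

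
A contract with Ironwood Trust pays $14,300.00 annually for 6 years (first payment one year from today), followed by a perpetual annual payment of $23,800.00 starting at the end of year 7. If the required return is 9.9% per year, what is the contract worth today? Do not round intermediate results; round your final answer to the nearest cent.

PV of 6-year annuity: $14,300.00 × [1 − (1+0.099)^−6] / 0.099 = 62463.16567
Perpetuity value at year 6: $23,800.00 / 0.099 = 240404.04040
PV of perpetuity: 240404.04040 / (1+0.099)^6 = 136444.36607
Total PV = 62463.16567 + 136444.36607 = 198907.53174

$198907.53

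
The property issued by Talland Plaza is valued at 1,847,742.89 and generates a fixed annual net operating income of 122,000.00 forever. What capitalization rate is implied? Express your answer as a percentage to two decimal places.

P = C/r ⇒ r = C/P = 122,000.00/1,847,742.89 = 0.066027

6.60%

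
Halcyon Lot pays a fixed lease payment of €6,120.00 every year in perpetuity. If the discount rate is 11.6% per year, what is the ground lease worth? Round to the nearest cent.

Level perpetuity: PV = C / r = €6,120.00 / 0.116 = €52,758.62

€52758.62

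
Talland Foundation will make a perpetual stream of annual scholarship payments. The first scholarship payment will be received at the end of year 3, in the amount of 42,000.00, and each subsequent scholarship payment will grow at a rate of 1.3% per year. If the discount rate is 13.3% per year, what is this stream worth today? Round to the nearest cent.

Value at end of year 2: C₁ / (r − g) = 42,000.00 / (0.133 − 0.013) = 350,000.0000
Discount to today: PV = 350,000.0000 / (1 + 0.133)^2 = 350,000.0000 / 1.283689 = 272,651.71

272651.71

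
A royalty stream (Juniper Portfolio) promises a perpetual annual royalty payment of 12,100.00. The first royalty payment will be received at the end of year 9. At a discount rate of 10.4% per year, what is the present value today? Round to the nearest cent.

Value at end of year 8: C / r = 12,100.00 / 0.104 = 116,346.1538
Discount to today: PV = 116,346.1538 / (1 + 0.104)^8 = 116,346.1538 / 2.206747 = 52,722.92

52722.92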